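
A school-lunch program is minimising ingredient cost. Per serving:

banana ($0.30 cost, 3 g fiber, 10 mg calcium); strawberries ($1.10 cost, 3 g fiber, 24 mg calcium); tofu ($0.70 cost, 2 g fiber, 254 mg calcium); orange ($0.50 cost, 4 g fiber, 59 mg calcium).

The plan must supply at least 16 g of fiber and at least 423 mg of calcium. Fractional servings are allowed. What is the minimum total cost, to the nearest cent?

$2.35

The cheapest plan sits at a corner of the feasible region — with two constraints it uses at most two foods.
banana only: max(16/3, 423/10) = 42.3 servings → $12.69.
strawberries only: max(16/3, 423/24) = 17.62 servings → $19.39.
tofu only: max(16/2, 423/254) = 8 servings → $5.60.
orange only: max(16/4, 423/59) = 7.169 servings → $3.58.
banana + strawberries: the both-tight solution has a negative serving — not a feasible corner.
banana + tofu with both tight: 4.337 servings and 1.495 servings → $2.35.
banana + orange: the both-tight solution has a negative serving — not a feasible corner.
strawberries + tofu with both tight: 4.507 servings and 1.239 servings → $5.83.
strawberries + orange: the both-tight solution has a negative serving — not a feasible corner.
tofu + orange with both tight: 0.833 servings and 3.584 servings → $2.37.
Cheapest feasible corner: $2.35.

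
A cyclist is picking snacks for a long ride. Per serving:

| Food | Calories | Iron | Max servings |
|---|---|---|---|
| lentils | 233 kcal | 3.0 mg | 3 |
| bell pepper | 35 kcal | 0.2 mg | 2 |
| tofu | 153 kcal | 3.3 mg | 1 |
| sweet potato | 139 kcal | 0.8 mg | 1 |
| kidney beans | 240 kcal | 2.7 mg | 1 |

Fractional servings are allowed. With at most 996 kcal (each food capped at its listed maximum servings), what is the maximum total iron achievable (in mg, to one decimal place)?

Iron per kcal: tofu 0.02157, lentils 0.01288, kidney beans 0.01125, sweet potato 0.005755, bell pepper 0.005714.
Take 1 serving of tofu: uses 153 kcal, +3.3 mg iron (running total 3.3 mg).
Take 3 servings of lentils: uses 699 kcal, +9.0 mg iron (running total 12.3 mg).
Take 0.6 servings of kidney beans: uses 144 kcal, +1.6 mg iron (running total 13.9 mg).
Greedy by best ratio exhausts the calories allowance optimally: 13.9 mg.

13.9 mg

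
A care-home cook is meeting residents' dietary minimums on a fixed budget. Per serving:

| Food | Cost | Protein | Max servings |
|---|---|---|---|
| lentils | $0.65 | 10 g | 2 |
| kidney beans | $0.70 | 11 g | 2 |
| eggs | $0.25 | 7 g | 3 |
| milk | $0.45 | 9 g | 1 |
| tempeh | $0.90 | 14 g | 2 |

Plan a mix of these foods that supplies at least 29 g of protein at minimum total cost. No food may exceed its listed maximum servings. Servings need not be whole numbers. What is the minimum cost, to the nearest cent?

Cost per g of protein: eggs $0.0357, milk $0.0500, kidney beans $0.0636, tempeh $0.0643, lentils $0.0650.
Take 3 servings of eggs: +21.0 g protein for $0.75 (total $0.75, still need 8.0 g).
Take 0.8889 servings of milk: +8.0 g protein for $0.40 (total $1.15, still need 0.0 g).
Filling from the cheapest source first is optimal under one linear minimum: $1.15.

$1.15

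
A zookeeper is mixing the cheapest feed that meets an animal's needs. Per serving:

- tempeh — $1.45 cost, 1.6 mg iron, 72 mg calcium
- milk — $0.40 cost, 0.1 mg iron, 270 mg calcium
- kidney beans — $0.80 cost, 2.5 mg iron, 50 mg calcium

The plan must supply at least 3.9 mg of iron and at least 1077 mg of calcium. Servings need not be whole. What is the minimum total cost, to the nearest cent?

A basic optimal solution has at most two foods positive. Try each food alone and each pair with both targets met exactly.
tempeh only: max(3.9/1.6, 1077/72) = 14.96 servings → $21.69.
milk only: max(3.9/0.1, 1077/270) = 39 servings → $15.60.
kidney beans only: max(3.9/2.5, 1077/50) = 21.54 servings → $17.23.
tempeh + milk with both tight: 2.225 servings and 3.395 servings → $4.58.
tempeh + kidney beans: intersection lies outside the first quadrant.
milk + kidney beans with both tight: 3.728 servings and 1.411 servings → $2.62.
So the least-cost plan costs $2.62.

$2.62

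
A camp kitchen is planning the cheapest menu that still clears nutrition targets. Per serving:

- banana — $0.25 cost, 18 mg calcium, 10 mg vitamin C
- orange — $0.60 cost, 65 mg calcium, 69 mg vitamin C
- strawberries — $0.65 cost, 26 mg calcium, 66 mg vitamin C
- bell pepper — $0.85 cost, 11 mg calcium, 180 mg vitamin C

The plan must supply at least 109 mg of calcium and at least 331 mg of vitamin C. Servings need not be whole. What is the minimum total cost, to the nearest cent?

$1.96

At the optimum either one food covers both requirements or two foods hit both targets exactly; no other combination can be cheaper.
banana only: max(109/18, 331/10) = 33.1 servings → $8.28.
orange only: max(109/65, 331/69) = 4.797 servings → $2.88.
strawberries only: max(109/26, 331/66) = 5.015 servings → $3.26.
bell pepper only: max(109/11, 331/180) = 9.909 servings → $8.42.
banana + orange: intersection lies outside the first quadrant.
banana + strawberries: intersection lies outside the first quadrant.
banana + bell pepper with both tight: 5.105 servings and 1.555 servings → $2.60.
orange + strawberries with both targets exact would need a negative amount; discard.
orange + bell pepper with both tight: 1.46 servings and 1.279 servings → $1.96.
strawberries + bell pepper with both tight: 4.041 servings and 0.3571 servings → $2.93.
The minimum over all feasible corners is $1.96.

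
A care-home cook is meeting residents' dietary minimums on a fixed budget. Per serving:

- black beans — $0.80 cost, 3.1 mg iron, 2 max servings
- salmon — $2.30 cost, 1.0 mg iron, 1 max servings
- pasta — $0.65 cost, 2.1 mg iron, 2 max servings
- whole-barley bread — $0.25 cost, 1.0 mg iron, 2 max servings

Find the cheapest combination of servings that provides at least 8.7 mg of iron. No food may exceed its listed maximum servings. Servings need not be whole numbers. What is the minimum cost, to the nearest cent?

Cost per mg of iron: whole-barley bread $0.2500, black beans $0.2581, pasta $0.3095, salmon $2.3000.
Take 2 servings of whole-barley bread: +2.0 mg iron for $0.50 (total $0.50, still need 6.7 mg).
Take 2 servings of black beans: +6.2 mg iron for $1.60 (total $2.10, still need 0.5 mg).
Take 0.2381 servings of pasta: +0.5 mg iron for $0.15 (total $2.25, still need 0.0 mg).
Greedy by cheapest-per-mg is optimal for a single linear constraint, so the minimum cost is $2.25.

$2.25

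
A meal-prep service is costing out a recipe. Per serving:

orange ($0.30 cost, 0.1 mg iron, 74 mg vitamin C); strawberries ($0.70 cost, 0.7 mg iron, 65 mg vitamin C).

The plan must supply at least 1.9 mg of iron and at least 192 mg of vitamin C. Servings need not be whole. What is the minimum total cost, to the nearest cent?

$1.95

For a min-cost LP with two ≥-constraints, a basic feasible solution has at most two positive variables.
orange only: max(1.9/0.1, 192/74) = 19 servings → $5.70.
strawberries only: max(1.9/0.7, 192/65) = 2.954 servings → $2.07.
orange + strawberries with both tight: 0.2406 servings and 2.68 servings → $1.95.
Cheapest feasible corner: $1.95.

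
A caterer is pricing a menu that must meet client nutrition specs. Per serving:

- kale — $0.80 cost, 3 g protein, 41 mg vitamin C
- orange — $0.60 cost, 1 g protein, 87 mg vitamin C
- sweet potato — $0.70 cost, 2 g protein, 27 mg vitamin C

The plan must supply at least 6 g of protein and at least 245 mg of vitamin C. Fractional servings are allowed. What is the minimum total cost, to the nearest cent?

For a min-cost LP with two ≥-constraints, a basic feasible solution has at most two positive variables.
kale only: max(6/3, 245/41) = 5.976 servings → $4.78.
orange only: max(6/1, 245/87) = 6 servings → $3.60.
sweet potato only: max(6/2, 245/27) = 9.074 servings → $6.35.
kale + orange with both tight: 1.259 servings and 2.223 servings → $2.34.
kale + sweet potato: intersection lies outside the first quadrant.
orange + sweet potato with both tight: 2.231 servings and 1.884 servings → $2.66.
So the least-cost plan costs $2.34.

$2.34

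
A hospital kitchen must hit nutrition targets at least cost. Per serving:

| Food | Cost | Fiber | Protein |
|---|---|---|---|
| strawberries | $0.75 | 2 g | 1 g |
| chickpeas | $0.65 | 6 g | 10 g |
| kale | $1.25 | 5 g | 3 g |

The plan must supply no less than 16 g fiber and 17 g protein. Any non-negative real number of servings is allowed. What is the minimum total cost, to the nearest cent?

An LP optimum is at a vertex; with two nutrient constraints at most two foods are used. Check each candidate.
strawberries only: max(16/2, 17/1) = 17 servings → $12.75.
chickpeas only: max(16/6, 17/10) = 2.667 servings → $1.73.
kale only: max(16/5, 17/3) = 5.667 servings → $7.08.
strawberries + chickpeas with both tight: 4.143 servings and 1.286 servings → $3.94.
strawberries + kale with both targets exact would need a negative amount; discard.
chickpeas + kale with both tight: 1.156 servings and 1.812 servings → $3.02.
So the least-cost plan costs $1.73.

$1.73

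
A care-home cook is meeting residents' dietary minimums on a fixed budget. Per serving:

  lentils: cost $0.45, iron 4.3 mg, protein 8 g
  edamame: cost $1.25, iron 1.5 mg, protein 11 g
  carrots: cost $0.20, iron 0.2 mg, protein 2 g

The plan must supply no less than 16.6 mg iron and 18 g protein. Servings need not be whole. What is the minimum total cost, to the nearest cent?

$1.74

This is a tiny linear program; its minimum lies at a vertex of the feasible set. List the vertices and price them.
lentils only: max(16.6/4.3, 18/8) = 3.86 servings → $1.74.
edamame only: max(16.6/1.5, 18/11) = 11.07 servings → $13.83.
carrots only: max(16.6/0.2, 18/2) = 83 servings → $16.60.
lentils + edamame with both targets exact would need a negative amount; discard.
lentils + carrots: the both-tight solution has a negative serving — not a feasible corner.
edamame + carrots: intersection lies outside the first quadrant.
So the least-cost plan costs $1.74.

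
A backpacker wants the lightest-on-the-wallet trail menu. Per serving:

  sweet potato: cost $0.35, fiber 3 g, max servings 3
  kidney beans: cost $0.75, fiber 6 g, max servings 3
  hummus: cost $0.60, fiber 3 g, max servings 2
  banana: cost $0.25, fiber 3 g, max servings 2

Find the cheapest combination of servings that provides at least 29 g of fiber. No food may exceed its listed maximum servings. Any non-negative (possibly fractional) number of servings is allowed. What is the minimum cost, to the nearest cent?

Cost per g of fiber: banana $0.0833, sweet potato $0.1167, kidney beans $0.1250, hummus $0.2000.
Take 2 servings of banana: +6.0 g fiber for $0.50 (total $0.50, still need 23.0 g).
Take 3 servings of sweet potato: +9.0 g fiber for $1.05 (total $1.55, still need 14.0 g).
Take 2.333 servings of kidney beans: +14.0 g fiber for $1.75 (total $3.30, still need 0.0 g).
Greedy by cheapest-per-g is optimal for a single linear constraint, so the minimum cost is $3.30.

$3.30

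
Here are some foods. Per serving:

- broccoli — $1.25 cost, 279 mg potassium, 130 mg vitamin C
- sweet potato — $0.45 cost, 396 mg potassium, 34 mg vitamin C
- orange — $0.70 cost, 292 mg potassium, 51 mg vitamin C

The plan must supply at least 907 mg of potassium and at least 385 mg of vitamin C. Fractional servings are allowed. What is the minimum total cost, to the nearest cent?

With two linear requirements the optimum uses one or two foods; enumerate the corners.
broccoli only: max(907/279, 385/130) = 3.251 servings → $4.06.
sweet potato only: max(907/396, 385/34) = 11.32 servings → $5.10.
orange only: max(907/292, 385/51) = 7.549 servings → $5.28.
broccoli + sweet potato with both tight: 2.896 servings and 0.2499 servings → $3.73.
broccoli + orange with both tight: 2.788 servings and 0.4422 servings → $3.79.
sweet potato + orange: intersection lies outside the first quadrant.
So the least-cost plan costs $3.73.

$3.73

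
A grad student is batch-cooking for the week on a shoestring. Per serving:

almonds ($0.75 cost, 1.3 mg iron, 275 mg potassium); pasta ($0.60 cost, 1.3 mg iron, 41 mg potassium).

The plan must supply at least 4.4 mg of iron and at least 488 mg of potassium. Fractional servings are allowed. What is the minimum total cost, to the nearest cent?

$2.25

For a min-cost LP with two ≥-constraints, a basic feasible solution has at most two positive variables.
almonds only: max(4.4/1.3, 488/275) = 3.385 servings → $2.54.
pasta only: max(4.4/1.3, 488/41) = 11.9 servings → $7.14.
almonds + pasta with both tight: 1.492 servings and 1.892 servings → $2.25.
The minimum over all feasible corners is $2.25.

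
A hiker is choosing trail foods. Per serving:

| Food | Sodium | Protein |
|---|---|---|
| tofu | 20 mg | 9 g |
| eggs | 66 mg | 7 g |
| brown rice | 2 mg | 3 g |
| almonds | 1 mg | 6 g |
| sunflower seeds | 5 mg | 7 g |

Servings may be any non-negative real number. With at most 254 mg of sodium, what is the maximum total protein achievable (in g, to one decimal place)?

1524.0 g

Protein per mg sodium: almonds 6, brown rice 1.5, sunflower seeds 1.4, tofu 0.45, eggs 0.1061.
With no serving limits, spend the whole sodium allowance on almonds: 254 mg / 1 mg × 6 g = 1524.0 g.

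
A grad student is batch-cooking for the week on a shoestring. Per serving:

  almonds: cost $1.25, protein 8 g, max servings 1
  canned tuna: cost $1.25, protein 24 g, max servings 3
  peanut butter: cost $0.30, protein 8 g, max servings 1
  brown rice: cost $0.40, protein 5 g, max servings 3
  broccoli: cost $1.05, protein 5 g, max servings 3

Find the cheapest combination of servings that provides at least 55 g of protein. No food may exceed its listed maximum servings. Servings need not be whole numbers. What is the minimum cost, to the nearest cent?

$2.75

Cost per g of protein: peanut butter $0.0375, canned tuna $0.0521, brown rice $0.0800, almonds $0.1562, broccoli $0.2100.
Take 1 serving of peanut butter: +8.0 g protein for $0.30 (total $0.30, still need 47.0 g).
Take 1.958 servings of canned tuna: +47.0 g protein for $2.45 (total $2.75, still need 0.0 g).
Greedy by cheapest-per-g is optimal for a single linear constraint, so the minimum cost is $2.75.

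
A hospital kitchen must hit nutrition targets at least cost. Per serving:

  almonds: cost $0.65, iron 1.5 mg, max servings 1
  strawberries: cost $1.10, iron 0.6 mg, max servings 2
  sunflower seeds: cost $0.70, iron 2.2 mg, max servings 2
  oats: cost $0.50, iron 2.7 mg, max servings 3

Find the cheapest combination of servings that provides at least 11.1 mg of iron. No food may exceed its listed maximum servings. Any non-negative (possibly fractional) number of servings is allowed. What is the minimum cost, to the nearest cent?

$2.45

Cost per mg of iron: oats $0.1852, sunflower seeds $0.3182, almonds $0.4333, strawberries $1.8333.
Take 3 servings of oats: +8.1 mg iron for $1.50 (total $1.50, still need 3.0 mg).
Take 1.364 servings of sunflower seeds: +3.0 mg iron for $0.95 (total $2.45, still need 0.0 mg).
Filling from the cheapest source first is optimal under one linear minimum: $2.45.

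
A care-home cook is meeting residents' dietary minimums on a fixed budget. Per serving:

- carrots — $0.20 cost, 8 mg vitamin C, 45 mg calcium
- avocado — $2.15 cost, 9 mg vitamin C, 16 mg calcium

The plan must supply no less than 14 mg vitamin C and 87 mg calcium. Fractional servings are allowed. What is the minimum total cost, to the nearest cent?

$0.39

Check every corner: each single food scaled to meet both minima, and each pair solved so both constraints bind.
carrots only: max(14/8, 87/45) = 1.933 servings → $0.39.
avocado only: max(14/9, 87/16) = 5.438 servings → $11.69.
carrots + avocado with both targets exact would need a negative amount; discard.
So the least-cost plan costs $0.39.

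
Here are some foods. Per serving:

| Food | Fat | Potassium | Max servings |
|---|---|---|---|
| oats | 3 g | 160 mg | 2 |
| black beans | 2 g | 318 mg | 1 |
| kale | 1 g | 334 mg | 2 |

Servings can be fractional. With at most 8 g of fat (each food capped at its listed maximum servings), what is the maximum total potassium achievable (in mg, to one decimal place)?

1199.3 mg

Potassium per g fat: kale 334, black beans 159, oats 53.33.
Take 2 servings of kale: uses 2 g fat, +668.0 mg potassium (running total 668.0 mg).
Take 1 serving of black beans: uses 2 g fat, +318.0 mg potassium (running total 986.0 mg).
Take 1.333 servings of oats: uses 4 g fat, +213.3 mg potassium (running total 1199.3 mg).
Filling greedily by potassium-per-g fat is optimal for one linear limit, giving 1199.3 mg.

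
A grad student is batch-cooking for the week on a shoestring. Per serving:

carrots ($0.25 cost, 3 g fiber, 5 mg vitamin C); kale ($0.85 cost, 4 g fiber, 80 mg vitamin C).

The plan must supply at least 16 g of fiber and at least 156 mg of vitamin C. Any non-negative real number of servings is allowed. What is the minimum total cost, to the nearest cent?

$2.24

carrots only: max(16/3, 156/5) = 31.2 servings → $7.80.
kale only: max(16/4, 156/80) = 4 servings → $3.40.
carrots + kale with both tight: 2.982 servings and 1.764 servings → $2.24.
The minimum over all feasible corners is $2.24.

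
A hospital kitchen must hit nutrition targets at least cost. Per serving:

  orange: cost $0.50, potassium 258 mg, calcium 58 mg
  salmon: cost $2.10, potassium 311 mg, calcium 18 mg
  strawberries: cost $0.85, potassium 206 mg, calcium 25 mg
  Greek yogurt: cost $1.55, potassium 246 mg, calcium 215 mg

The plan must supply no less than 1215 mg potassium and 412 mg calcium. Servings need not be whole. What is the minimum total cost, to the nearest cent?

$3.29

orange only: max(1215/258, 412/58) = 7.103 servings → $3.55.
salmon only: max(1215/311, 412/18) = 22.89 servings → $48.07.
strawberries only: max(1215/206, 412/25) = 16.48 servings → $14.01.
Greek yogurt only: max(1215/246, 412/215) = 4.939 servings → $7.66.
orange + salmon with both targets exact would need a negative amount; discard.
orange + strawberries with both targets exact would need a negative amount; discard.
orange + Greek yogurt with both tight: 3.88 servings and 0.8695 servings → $3.29.
salmon + strawberries: intersection lies outside the first quadrant.
salmon + Greek yogurt with both tight: 2.561 servings and 1.702 servings → $8.02.
strawberries + Greek yogurt with both tight: 4.192 servings and 1.429 servings → $5.78.
Cheapest feasible corner: $3.29.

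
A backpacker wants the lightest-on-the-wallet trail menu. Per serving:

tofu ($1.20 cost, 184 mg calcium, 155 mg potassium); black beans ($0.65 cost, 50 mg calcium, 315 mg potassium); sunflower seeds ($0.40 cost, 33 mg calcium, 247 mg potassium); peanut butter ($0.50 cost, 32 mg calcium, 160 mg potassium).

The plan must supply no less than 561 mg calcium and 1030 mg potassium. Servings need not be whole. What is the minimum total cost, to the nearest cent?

An LP optimum is at a vertex; with two nutrient constraints at most two foods are used. Check each candidate.
tofu only: max(561/184, 1030/155) = 6.645 servings → $7.97.
black beans only: max(561/50, 1030/315) = 11.22 servings → $7.29.
sunflower seeds only: max(561/33, 1030/247) = 17 servings → $6.80.
peanut butter only: max(561/32, 1030/160) = 17.53 servings → $8.77.
tofu + black beans with both tight: 2.494 servings and 2.043 servings → $4.32.
tofu + sunflower seeds with both tight: 2.593 servings and 2.543 servings → $4.13.
tofu + peanut butter with both tight: 2.32 servings and 4.19 servings → $4.88.
black beans + sunflower seeds with both targets exact would need a negative amount; discard.
black beans + peanut butter with both targets exact would need a negative amount; discard.
sunflower seeds + peanut butter: intersection lies outside the first quadrant.
The minimum over all feasible corners is $4.13.

$4.13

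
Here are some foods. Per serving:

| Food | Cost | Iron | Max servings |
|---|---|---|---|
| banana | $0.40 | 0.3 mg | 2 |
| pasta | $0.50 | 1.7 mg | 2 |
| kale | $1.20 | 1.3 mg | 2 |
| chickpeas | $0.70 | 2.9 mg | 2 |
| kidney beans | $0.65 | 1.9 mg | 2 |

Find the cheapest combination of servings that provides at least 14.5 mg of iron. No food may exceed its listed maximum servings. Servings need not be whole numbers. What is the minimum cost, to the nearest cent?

Cost per mg of iron: chickpeas $0.2414, pasta $0.2941, kidney beans $0.3421, kale $0.9231, banana $1.3333.
Take 2 servings of chickpeas: +5.8 mg iron for $1.40 (total $1.40, still need 8.7 mg).
Take 2 servings of pasta: +3.4 mg iron for $1.00 (total $2.40, still need 5.3 mg).
Take 2 servings of kidney beans: +3.8 mg iron for $1.30 (total $3.70, still need 1.5 mg).
Take 1.154 servings of kale: +1.5 mg iron for $1.38 (total $5.08, still need 0.0 mg).
Filling from the cheapest source first is optimal under one linear minimum: $5.08.

$5.08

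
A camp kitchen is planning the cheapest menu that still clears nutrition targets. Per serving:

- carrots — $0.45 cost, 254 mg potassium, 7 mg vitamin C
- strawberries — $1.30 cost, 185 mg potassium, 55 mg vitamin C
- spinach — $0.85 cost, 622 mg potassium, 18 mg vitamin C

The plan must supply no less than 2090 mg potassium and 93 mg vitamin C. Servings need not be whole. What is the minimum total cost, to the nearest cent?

$3.54

Minimising a linear cost over {potassium ≥ 2090, vitamin C ≥ 93, servings ≥ 0} — the optimum is at a vertex, using one or two foods.
carrots only: max(2090/254, 93/7) = 13.29 servings → $5.98.
strawberries only: max(2090/185, 93/55) = 11.3 servings → $14.69.
spinach only: max(2090/622, 93/18) = 5.167 servings → $4.39.
carrots + strawberries with both tight: 7.712 servings and 0.7094 servings → $4.39.
carrots + spinach with both targets exact would need a negative amount; discard.
strawberries + spinach with both tight: 0.655 servings and 3.165 servings → $3.54.
So the least-cost plan costs $3.54.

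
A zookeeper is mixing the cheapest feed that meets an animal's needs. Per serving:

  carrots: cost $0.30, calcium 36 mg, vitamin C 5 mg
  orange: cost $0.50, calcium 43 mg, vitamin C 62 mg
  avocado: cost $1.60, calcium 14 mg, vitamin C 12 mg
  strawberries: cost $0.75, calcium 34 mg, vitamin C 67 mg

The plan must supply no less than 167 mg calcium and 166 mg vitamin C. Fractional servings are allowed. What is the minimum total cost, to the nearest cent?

$1.75

An LP optimum is at a vertex; with two nutrient constraints at most two foods are used. Check each candidate.
carrots only: max(167/36, 166/5) = 33.2 servings → $9.96.
orange only: max(167/43, 166/62) = 3.884 servings → $1.94.
avocado only: max(167/14, 166/12) = 13.83 servings → $22.13.
strawberries only: max(167/34, 166/67) = 4.912 servings → $3.68.
carrots + orange with both tight: 1.594 servings and 2.549 servings → $1.75.
carrots + avocado with both targets exact would need a negative amount; discard.
carrots + strawberries with both tight: 2.473 servings and 2.293 servings → $2.46.
orange + avocado with both tight: 0.9091 servings and 9.136 servings → $15.07.
orange + strawberries: intersection lies outside the first quadrant.
avocado + strawberries with both tight: 10.46 servings and 0.6038 servings → $17.19.
The minimum over all feasible corners is $1.75.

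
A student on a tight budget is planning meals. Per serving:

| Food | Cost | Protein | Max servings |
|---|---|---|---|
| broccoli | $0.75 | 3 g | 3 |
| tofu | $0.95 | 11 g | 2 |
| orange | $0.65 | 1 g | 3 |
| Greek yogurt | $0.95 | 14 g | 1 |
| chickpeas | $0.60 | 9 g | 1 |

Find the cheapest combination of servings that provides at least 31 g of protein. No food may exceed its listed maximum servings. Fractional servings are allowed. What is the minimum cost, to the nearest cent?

$2.24

Cost per g of protein: chickpeas $0.0667, Greek yogurt $0.0679, tofu $0.0864, broccoli $0.2500, orange $0.6500.
Take 1 serving of chickpeas: +9.0 g protein for $0.60 (total $0.60, still need 22.0 g).
Take 1 serving of Greek yogurt: +14.0 g protein for $0.95 (total $1.55, still need 8.0 g).
Take 0.7273 servings of tofu: +8.0 g protein for $0.69 (total $2.24, still need 0.0 g).
Filling from the cheapest source first is optimal under one linear minimum: $2.24.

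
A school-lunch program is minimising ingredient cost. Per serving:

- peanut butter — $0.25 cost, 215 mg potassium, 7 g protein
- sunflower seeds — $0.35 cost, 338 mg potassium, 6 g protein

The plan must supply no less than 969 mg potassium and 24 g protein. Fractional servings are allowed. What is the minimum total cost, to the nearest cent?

The cheapest plan sits at a corner of the feasible region — with two constraints it uses at most two foods.
peanut butter only: max(969/215, 24/7) = 4.507 servings → $1.13.
sunflower seeds only: max(969/338, 24/6) = 4 servings → $1.40.
peanut butter + sunflower seeds with both tight: 2.136 servings and 1.508 servings → $1.06.
So the least-cost plan costs $1.06.

$1.06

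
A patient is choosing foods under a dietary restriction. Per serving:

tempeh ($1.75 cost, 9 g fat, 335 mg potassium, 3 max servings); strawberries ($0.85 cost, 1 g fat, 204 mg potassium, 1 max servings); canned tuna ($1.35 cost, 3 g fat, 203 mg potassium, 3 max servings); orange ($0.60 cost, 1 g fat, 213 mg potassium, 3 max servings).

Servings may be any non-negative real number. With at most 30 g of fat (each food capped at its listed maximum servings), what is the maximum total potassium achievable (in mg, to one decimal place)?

Potassium per g fat: orange 213, strawberries 204, canned tuna 67.67, tempeh 37.22.
Take 3 servings of orange: uses 3 g fat, +639.0 mg potassium (running total 639.0 mg).
Take 1 serving of strawberries: uses 1 g fat, +204.0 mg potassium (running total 843.0 mg).
Take 3 servings of canned tuna: uses 9 g fat, +609.0 mg potassium (running total 1452.0 mg).
Take 1.889 servings of tempeh: uses 17 g fat, +632.8 mg potassium (running total 2084.8 mg).
Filling greedily by potassium-per-g fat is optimal for one linear limit, giving 2084.8 mg.

2084.8 mg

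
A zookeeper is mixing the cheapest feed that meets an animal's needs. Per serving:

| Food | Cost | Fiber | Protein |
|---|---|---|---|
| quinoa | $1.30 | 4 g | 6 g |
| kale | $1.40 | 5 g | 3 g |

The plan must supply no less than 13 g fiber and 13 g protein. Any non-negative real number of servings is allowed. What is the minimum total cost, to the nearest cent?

$3.90

Two binding constraints pin down two serving amounts, so the optimal mix uses at most two foods. The candidates are each food alone (scaled to the tighter of fiber/protein) and each pair with both constraints tight.
quinoa only: max(13/4, 13/6) = 3.25 servings → $4.22.
kale only: max(13/5, 13/3) = 4.333 servings → $6.07.
quinoa + kale with both tight: 1.444 servings and 1.444 servings → $3.90.
Cheapest feasible corner: $3.90.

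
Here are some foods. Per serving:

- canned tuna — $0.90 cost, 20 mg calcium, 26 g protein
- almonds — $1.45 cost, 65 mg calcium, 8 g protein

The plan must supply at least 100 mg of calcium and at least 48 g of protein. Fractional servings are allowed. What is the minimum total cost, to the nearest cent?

$2.92

canned tuna only: max(100/20, 48/26) = 5 servings → $4.50.
almonds only: max(100/65, 48/8) = 6 servings → $8.70.
canned tuna + almonds with both tight: 1.516 servings and 1.072 servings → $2.92.
So the least-cost plan costs $2.92.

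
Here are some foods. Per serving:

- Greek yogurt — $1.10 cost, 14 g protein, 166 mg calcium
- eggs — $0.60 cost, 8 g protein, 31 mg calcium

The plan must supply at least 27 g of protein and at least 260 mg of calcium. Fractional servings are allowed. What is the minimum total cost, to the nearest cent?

This is a tiny linear program; its minimum lies at a vertex of the feasible set. List the vertices and price them.
Greek yogurt only: max(27/14, 260/166) = 1.929 servings → $2.12.
eggs only: max(27/8, 260/31) = 8.387 servings → $5.03.
Greek yogurt + eggs with both tight: 1.39 servings and 0.9418 servings → $2.09.
So the least-cost plan costs $2.09.

$2.09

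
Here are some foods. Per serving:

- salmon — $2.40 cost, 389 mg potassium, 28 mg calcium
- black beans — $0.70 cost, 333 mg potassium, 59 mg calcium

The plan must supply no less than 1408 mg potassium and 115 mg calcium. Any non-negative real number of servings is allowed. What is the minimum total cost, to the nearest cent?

$2.96

salmon only: max(1408/389, 115/28) = 4.107 servings → $9.86.
black beans only: max(1408/333, 115/59) = 4.228 servings → $2.96.
salmon + black beans with both tight: 3.286 servings and 0.3897 servings → $8.16.
The minimum over all feasible corners is $2.96.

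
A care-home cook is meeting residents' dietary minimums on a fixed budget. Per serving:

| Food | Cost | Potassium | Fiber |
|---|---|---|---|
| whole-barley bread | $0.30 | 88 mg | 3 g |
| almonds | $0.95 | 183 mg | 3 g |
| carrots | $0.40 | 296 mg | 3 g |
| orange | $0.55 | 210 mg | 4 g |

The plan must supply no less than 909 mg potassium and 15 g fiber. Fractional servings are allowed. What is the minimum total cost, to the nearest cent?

For a min-cost LP with two ≥-constraints, a basic feasible solution has at most two positive variables.
whole-barley bread only: max(909/88, 15/3) = 10.33 servings → $3.10.
almonds only: max(909/183, 15/3) = 5 servings → $4.75.
carrots only: max(909/296, 15/3) = 5 servings → $2.00.
orange only: max(909/210, 15/4) = 4.329 servings → $2.38.
whole-barley bread + almonds with both tight: 0.06316 servings and 4.937 servings → $4.71.
whole-barley bread + carrots with both tight: 2.745 servings and 2.255 servings → $1.73.
whole-barley bread + orange: the both-tight solution has a negative serving — not a feasible corner.
almonds + carrots: intersection lies outside the first quadrant.
almonds + orange with both tight: 4.765 servings and 0.1765 servings → $4.62.
carrots + orange with both tight: 0.8773 servings and 3.092 servings → $2.05.
Cheapest feasible corner: $1.73.

$1.73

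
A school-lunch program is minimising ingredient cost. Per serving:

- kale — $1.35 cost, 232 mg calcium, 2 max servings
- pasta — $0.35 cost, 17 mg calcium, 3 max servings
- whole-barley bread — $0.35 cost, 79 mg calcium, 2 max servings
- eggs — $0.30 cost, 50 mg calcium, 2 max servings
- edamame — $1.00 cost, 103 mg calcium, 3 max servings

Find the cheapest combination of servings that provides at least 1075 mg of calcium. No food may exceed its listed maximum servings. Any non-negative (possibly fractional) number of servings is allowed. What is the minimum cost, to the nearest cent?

Cost per mg of calcium: whole-barley bread $0.0044, kale $0.0058, eggs $0.0060, edamame $0.0097, pasta $0.0206.
Take 2 servings of whole-barley bread: +158.0 mg calcium for $0.70 (total $0.70, still need 917.0 mg).
Take 2 servings of kale: +464.0 mg calcium for $2.70 (total $3.40, still need 453.0 mg).
Take 2 servings of eggs: +100.0 mg calcium for $0.60 (total $4.00, still need 353.0 mg).
Take 3 servings of edamame: +309.0 mg calcium for $3.00 (total $7.00, still need 44.0 mg).
Take 2.588 servings of pasta: +44.0 mg calcium for $0.91 (total $7.91, still need 0.0 mg).
Filling from the cheapest source first is optimal under one linear minimum: $7.91.

$7.91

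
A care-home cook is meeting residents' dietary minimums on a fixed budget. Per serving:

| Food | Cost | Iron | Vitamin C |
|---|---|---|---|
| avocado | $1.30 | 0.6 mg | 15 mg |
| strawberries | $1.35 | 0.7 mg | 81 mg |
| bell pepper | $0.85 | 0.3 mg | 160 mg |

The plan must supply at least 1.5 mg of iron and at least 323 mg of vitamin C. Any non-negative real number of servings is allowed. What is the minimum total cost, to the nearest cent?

$3.22

A basic optimal solution has at most two foods positive. Try each food alone and each pair with both targets met exactly.
avocado only: max(1.5/0.6, 323/15) = 21.53 servings → $27.99.
strawberries only: max(1.5/0.7, 323/81) = 3.988 servings → $5.38.
bell pepper only: max(1.5/0.3, 323/160) = 5 servings → $4.25.
avocado + strawberries: the both-tight solution has a negative serving — not a feasible corner.
avocado + bell pepper with both tight: 1.564 servings and 1.872 servings → $3.62.
strawberries + bell pepper with both tight: 1.632 servings and 1.193 servings → $3.22.
Cheapest feasible corner: $3.22.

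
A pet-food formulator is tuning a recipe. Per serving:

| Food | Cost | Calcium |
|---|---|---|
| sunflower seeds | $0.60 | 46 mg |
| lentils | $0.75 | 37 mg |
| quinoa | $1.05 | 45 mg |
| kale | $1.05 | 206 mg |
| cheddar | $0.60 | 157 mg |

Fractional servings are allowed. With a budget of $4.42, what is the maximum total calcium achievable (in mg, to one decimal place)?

1156.6 mg

Calcium per dollar: cheddar 261.7, kale 196.2, sunflower seeds 76.67, lentils 49.33, quinoa 42.86.
With no serving limits, spend the whole cost allowance on cheddar: $4.42 / $0.60 × 157 mg = 1156.6 mg.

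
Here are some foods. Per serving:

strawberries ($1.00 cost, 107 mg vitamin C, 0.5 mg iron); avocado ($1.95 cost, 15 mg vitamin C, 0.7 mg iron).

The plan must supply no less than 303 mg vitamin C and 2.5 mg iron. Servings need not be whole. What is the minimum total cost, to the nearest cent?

For a min-cost LP with two ≥-constraints, a basic feasible solution has at most two positive variables.
strawberries only: max(303/107, 2.5/0.5) = 5 servings → $5.00.
avocado only: max(303/15, 2.5/0.7) = 20.2 servings → $39.39.
strawberries + avocado with both tight: 2.591 servings and 1.721 servings → $5.95.
Cheapest feasible corner: $5.00.

$5.00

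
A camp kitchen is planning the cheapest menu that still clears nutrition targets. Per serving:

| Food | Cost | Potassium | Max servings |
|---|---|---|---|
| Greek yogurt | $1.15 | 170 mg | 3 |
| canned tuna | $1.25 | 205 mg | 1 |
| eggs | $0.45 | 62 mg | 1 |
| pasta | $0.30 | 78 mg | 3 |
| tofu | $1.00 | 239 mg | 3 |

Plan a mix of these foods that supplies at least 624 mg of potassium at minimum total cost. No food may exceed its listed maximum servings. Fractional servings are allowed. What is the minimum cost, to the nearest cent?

$2.53

Cost per mg of potassium: pasta $0.0038, tofu $0.0042, canned tuna $0.0061, Greek yogurt $0.0068, eggs $0.0073.
Take 3 servings of pasta: +234.0 mg potassium for $0.90 (total $0.90, still need 390.0 mg).
Take 1.632 servings of tofu: +390.0 mg potassium for $1.63 (total $2.53, still need 0.0 mg).
Greedy by cheapest-per-mg is optimal for a single linear constraint, so the minimum cost is $2.53.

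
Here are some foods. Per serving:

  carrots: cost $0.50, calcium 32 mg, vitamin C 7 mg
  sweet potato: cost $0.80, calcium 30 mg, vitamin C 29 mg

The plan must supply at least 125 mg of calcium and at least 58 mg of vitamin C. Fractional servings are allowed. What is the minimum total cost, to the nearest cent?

The cheapest plan sits at a corner of the feasible region — with two constraints it uses at most two foods.
carrots only: max(125/32, 58/7) = 8.286 servings → $4.14.
sweet potato only: max(125/30, 58/29) = 4.167 servings → $3.33.
carrots + sweet potato with both tight: 2.625 servings and 1.366 servings → $2.41.
So the least-cost plan costs $2.41.

$2.41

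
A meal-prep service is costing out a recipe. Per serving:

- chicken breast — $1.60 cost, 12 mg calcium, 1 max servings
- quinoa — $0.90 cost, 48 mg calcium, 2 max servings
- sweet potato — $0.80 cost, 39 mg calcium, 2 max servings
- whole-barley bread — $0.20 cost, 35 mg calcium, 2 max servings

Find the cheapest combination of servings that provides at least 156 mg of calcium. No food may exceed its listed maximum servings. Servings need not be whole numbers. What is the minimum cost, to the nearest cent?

Cost per mg of calcium: whole-barley bread $0.0057, quinoa $0.0187, sweet potato $0.0205, chicken breast $0.1333.
Take 2 servings of whole-barley bread: +70.0 mg calcium for $0.40 (total $0.40, still need 86.0 mg).
Take 1.792 servings of quinoa: +86.0 mg calcium for $1.61 (total $2.01, still need 0.0 mg).
Filling from the cheapest source first is optimal under one linear minimum: $2.01.

$2.01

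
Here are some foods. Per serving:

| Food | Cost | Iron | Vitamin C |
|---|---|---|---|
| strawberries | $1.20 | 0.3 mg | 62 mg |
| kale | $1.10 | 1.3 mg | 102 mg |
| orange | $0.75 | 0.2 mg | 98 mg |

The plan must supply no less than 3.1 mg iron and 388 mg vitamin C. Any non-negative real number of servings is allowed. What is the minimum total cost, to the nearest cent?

Compare the cost at each extreme point of the feasible region.
strawberries only: max(3.1/0.3, 388/62) = 10.33 servings → $12.40.
kale only: max(3.1/1.3, 388/102) = 3.804 servings → $4.18.
orange only: max(3.1/0.2, 388/98) = 15.5 servings → $11.62.
strawberries + kale with both tight: 3.764 servings and 1.516 servings → $6.18.
strawberries + orange with both targets exact would need a negative amount; discard.
kale + orange with both tight: 2.114 servings and 1.759 servings → $3.64.
The minimum over all feasible corners is $3.64.

$3.64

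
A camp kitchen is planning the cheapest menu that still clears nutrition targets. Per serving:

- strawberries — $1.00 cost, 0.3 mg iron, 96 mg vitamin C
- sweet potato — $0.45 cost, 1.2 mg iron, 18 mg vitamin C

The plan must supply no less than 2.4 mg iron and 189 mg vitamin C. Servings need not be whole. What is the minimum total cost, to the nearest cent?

$2.38

A basic optimal solution has at most two foods positive. Try each food alone and each pair with both targets met exactly.
strawberries only: max(2.4/0.3, 189/96) = 8 servings → $8.00.
sweet potato only: max(2.4/1.2, 189/18) = 10.5 servings → $4.72.
strawberries + sweet potato with both tight: 1.672 servings and 1.582 servings → $2.38.
Cheapest feasible corner: $2.38.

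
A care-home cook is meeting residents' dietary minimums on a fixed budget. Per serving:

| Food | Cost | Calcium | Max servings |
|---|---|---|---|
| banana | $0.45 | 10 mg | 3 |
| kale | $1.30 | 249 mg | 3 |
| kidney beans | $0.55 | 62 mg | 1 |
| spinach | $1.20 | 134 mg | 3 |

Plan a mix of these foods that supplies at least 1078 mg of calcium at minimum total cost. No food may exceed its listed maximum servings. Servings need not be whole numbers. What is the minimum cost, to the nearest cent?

Cost per mg of calcium: kale $0.0052, kidney beans $0.0089, spinach $0.0090, banana $0.0450.
Take 3 servings of kale: +747.0 mg calcium for $3.90 (total $3.90, still need 331.0 mg).
Take 1 serving of kidney beans: +62.0 mg calcium for $0.55 (total $4.45, still need 269.0 mg).
Take 2.007 servings of spinach: +269.0 mg calcium for $2.41 (total $6.86, still need 0.0 mg).
Greedy by cheapest-per-mg is optimal for a single linear constraint, so the minimum cost is $6.86.

$6.86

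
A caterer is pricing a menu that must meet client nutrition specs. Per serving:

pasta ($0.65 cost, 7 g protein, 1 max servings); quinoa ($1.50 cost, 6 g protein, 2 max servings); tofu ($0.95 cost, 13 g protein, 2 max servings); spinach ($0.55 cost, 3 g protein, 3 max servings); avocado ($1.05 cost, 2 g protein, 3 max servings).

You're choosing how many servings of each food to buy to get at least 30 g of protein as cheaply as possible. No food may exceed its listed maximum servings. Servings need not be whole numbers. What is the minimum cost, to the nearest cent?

Cost per g of protein: tofu $0.0731, pasta $0.0929, spinach $0.1833, quinoa $0.2500, avocado $0.5250.
Take 2 servings of tofu: +26.0 g protein for $1.90 (total $1.90, still need 4.0 g).
Take 0.5714 servings of pasta: +4.0 g protein for $0.37 (total $2.27, still need 0.0 g).
Greedy by cheapest-per-g is optimal for a single linear constraint, so the minimum cost is $2.27.

$2.27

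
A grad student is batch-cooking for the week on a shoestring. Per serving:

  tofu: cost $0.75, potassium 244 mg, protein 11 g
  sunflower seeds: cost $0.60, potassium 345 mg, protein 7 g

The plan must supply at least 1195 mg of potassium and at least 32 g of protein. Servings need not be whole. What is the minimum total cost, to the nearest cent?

An LP optimum is at a vertex; with two nutrient constraints at most two foods are used. Check each candidate.
tofu only: max(1195/244, 32/11) = 4.898 servings → $3.67.
sunflower seeds only: max(1195/345, 32/7) = 4.571 servings → $2.74.
tofu + sunflower seeds with both tight: 1.282 servings and 2.557 servings → $2.50.
The minimum over all feasible corners is $2.50.

$2.50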